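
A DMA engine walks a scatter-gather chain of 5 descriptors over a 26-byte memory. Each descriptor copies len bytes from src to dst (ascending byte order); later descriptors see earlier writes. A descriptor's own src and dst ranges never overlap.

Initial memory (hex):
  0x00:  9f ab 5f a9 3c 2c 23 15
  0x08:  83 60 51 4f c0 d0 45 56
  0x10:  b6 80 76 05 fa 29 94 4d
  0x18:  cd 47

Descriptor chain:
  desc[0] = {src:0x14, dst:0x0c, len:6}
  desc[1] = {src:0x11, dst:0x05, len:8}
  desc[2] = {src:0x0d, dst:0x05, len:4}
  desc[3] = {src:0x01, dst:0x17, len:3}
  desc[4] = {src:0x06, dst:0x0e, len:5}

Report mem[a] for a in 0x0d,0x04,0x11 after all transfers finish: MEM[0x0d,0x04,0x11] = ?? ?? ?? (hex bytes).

MEM[0x0d,0x04,0x11] = 29 3c 29

D0: mem[0x0c..0x11] <- [fa 29 94 4d cd 47]
D1: mem[0x05..0x0c] <- [47 76 05 fa 29 94 4d cd]
D2: mem[0x05..0x08] <- [29 94 4d cd]
D3: mem[0x17..0x19] <- [ab 5f a9]
D4: mem[0x0e..0x12] <- [94 4d cd 29 94]
query mem[0x0d]=0x29, mem[0x04]=0x3c, mem[0x11]=0x29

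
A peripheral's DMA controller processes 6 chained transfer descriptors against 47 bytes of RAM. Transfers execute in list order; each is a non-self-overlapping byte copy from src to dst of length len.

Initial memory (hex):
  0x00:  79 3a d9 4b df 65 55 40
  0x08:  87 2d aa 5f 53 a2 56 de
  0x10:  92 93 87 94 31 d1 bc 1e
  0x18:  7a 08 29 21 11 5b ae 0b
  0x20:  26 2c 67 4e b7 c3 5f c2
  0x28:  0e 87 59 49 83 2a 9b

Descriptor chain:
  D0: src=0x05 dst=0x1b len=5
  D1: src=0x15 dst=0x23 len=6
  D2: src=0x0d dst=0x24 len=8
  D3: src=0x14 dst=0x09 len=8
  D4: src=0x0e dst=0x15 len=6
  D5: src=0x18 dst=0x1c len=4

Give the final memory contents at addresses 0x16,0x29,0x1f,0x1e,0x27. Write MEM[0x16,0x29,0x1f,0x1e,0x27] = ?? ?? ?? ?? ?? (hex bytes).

D0: mem[0x1b..0x1f] <- [65 55 40 87 2d]
D1: mem[0x23..0x28] <- [d1 bc 1e 7a 08 29]
D2: mem[0x24..0x2b] <- [a2 56 de 92 93 87 94 31]
D3: mem[0x09..0x10] <- [31 d1 bc 1e 7a 08 29 65]
D4: mem[0x15..0x1a] <- [08 29 65 93 87 94]
D5: mem[0x1c..0x1f] <- [93 87 94 65]
query mem[0x16]=0x29, mem[0x29]=0x87, mem[0x1f]=0x65, mem[0x1e]=0x94, mem[0x27]=0x92

MEM[0x16,0x29,0x1f,0x1e,0x27] = 29 87 65 94 92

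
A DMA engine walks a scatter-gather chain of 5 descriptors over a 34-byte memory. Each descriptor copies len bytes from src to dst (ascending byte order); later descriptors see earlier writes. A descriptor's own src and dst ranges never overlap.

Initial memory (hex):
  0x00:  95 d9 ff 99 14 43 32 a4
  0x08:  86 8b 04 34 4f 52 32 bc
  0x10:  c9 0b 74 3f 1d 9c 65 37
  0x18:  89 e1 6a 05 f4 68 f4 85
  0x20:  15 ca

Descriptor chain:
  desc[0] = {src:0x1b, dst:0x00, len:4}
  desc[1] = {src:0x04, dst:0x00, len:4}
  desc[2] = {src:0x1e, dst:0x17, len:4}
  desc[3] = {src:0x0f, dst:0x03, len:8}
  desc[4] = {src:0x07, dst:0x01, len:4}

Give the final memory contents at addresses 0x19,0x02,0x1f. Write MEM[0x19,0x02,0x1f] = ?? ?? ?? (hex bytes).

D0: mem[0x00..0x03] <- [05 f4 68 f4]
D1: mem[0x00..0x03] <- [14 43 32 a4]
D2: mem[0x17..0x1a] <- [f4 85 15 ca]
D3: mem[0x03..0x0a] <- [bc c9 0b 74 3f 1d 9c 65]
D4: mem[0x01..0x04] <- [3f 1d 9c 65]
query mem[0x19]=0x15, mem[0x02]=0x1d, mem[0x1f]=0x85

MEM[0x19,0x02,0x1f] = 15 1d 85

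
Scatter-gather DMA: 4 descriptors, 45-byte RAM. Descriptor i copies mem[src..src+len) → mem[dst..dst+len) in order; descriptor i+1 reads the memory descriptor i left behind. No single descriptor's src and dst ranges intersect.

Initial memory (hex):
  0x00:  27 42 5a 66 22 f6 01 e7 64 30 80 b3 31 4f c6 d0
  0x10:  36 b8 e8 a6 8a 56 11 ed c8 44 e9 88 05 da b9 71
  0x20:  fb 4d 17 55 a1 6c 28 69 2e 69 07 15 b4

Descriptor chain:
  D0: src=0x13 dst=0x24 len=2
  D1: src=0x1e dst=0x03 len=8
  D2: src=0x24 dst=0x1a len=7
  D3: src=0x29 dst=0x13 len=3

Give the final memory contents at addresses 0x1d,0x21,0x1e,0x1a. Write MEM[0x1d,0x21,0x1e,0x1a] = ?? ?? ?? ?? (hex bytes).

  after D0: wrote 2B at 0x24 = a68a
  after D1: wrote 8B at 0x03 = b971fb4d1755a68a
  after D2: wrote 7B at 0x1a = a68a28692e6907
  after D3: wrote 3B at 0x13 = 690715
query mem[0x1d]=0x69, mem[0x21]=0x4d, mem[0x1e]=0x2e, mem[0x1a]=0xa6

MEM[0x1d,0x21,0x1e,0x1a] = 69 4d 2e a6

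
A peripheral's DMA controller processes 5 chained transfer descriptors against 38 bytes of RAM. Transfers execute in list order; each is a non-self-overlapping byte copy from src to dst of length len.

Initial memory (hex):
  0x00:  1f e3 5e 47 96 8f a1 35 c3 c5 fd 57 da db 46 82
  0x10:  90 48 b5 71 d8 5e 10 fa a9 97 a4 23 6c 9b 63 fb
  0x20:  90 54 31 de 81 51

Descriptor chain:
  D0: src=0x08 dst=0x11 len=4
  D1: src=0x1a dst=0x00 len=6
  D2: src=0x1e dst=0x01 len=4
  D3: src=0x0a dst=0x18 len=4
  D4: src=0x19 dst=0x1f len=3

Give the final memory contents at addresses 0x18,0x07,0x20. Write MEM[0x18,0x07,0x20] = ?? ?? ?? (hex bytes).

[0] 0x08->0x11 len=4 : c3 c5 fd 57
[1] 0x1a->0x00 len=6 : a4 23 6c 9b 63 fb
[2] 0x1e->0x01 len=4 : 63 fb 90 54
[3] 0x0a->0x18 len=4 : fd 57 da db
[4] 0x19->0x1f len=3 : 57 da db
query mem[0x18]=0xfd, mem[0x07]=0x35, mem[0x20]=0xda

MEM[0x18,0x07,0x20] = fd 35 da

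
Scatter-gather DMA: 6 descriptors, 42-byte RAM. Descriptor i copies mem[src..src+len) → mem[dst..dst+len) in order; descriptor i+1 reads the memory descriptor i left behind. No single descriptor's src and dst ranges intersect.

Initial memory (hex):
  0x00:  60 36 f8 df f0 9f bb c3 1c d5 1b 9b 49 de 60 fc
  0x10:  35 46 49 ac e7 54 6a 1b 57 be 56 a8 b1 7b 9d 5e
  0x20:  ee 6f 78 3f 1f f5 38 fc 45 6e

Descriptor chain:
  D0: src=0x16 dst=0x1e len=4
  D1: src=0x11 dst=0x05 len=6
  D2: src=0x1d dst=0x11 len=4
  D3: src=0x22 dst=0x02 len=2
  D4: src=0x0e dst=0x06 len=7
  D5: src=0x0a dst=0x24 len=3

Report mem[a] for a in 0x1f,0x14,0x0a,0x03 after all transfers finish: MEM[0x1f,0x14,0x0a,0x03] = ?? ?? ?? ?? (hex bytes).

D0: mem[0x1e..0x21] <- [6a 1b 57 be]
D1: mem[0x05..0x0a] <- [46 49 ac e7 54 6a]
D2: mem[0x11..0x14] <- [7b 6a 1b 57]
D3: mem[0x02..0x03] <- [78 3f]
D4: mem[0x06..0x0c] <- [60 fc 35 7b 6a 1b 57]
D5: mem[0x24..0x26] <- [6a 1b 57]
query mem[0x1f]=0x1b, mem[0x14]=0x57, mem[0x0a]=0x6a, mem[0x03]=0x3f

MEM[0x1f,0x14,0x0a,0x03] = 1b 57 6a 3f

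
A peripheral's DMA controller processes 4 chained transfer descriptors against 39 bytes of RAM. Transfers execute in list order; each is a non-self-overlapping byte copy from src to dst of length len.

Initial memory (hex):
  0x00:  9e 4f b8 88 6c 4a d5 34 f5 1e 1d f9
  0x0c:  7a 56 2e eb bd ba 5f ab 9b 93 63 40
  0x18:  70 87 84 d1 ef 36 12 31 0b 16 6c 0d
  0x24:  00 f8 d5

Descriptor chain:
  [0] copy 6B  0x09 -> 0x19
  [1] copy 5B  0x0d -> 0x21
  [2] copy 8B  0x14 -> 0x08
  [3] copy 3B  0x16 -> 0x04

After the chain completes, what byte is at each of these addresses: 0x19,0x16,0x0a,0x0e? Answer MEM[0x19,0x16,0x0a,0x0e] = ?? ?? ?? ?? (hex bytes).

MEM[0x19,0x16,0x0a,0x0e] = 1e 63 63 1d

D0: mem[0x19..0x1e] <- [1e 1d f9 7a 56 2e]
D1: mem[0x21..0x25] <- [56 2e eb bd ba]
D2: mem[0x08..0x0f] <- [9b 93 63 40 70 1e 1d f9]
D3: mem[0x04..0x06] <- [63 40 70]
query mem[0x19]=0x1e, mem[0x16]=0x63, mem[0x0a]=0x63, mem[0x0e]=0x1d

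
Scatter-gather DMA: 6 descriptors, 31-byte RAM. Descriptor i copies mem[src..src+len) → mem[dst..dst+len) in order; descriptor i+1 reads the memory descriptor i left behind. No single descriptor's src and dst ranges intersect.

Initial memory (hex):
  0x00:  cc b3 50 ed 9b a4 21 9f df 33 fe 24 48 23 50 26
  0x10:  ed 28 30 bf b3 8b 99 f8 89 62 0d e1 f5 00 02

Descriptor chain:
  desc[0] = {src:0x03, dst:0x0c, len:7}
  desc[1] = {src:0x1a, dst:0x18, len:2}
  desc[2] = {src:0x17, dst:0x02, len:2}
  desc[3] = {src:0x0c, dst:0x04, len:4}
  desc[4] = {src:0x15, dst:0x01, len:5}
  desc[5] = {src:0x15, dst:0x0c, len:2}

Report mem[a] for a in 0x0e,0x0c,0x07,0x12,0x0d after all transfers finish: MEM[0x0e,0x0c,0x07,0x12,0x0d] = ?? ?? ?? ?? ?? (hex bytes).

  after D0: wrote 7B at 0x0c = ed9ba4219fdf33
  after D1: wrote 2B at 0x18 = 0de1
  after D2: wrote 2B at 0x02 = f80d
  after D3: wrote 4B at 0x04 = ed9ba421
  after D4: wrote 5B at 0x01 = 8b99f80de1
  after D5: wrote 2B at 0x0c = 8b99
query mem[0x0e]=0xa4, mem[0x0c]=0x8b, mem[0x07]=0x21, mem[0x12]=0x33, mem[0x0d]=0x99

MEM[0x0e,0x0c,0x07,0x12,0x0d] = a4 8b 21 33 99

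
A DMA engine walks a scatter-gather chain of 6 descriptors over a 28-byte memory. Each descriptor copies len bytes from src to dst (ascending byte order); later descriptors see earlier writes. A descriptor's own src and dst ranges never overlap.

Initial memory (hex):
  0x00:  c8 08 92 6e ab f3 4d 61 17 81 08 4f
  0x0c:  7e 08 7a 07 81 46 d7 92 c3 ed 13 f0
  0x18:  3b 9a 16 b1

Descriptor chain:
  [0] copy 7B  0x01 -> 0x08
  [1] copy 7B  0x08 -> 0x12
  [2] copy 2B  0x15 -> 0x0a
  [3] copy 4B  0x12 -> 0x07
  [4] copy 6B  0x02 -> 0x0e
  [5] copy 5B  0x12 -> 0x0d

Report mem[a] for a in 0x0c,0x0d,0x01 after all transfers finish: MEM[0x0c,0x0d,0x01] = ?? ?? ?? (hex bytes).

MEM[0x0c,0x0d,0x01] = f3 4d 08

[0] 0x01->0x08 len=7 : 08 92 6e ab f3 4d 61
[1] 0x08->0x12 len=7 : 08 92 6e ab f3 4d 61
[2] 0x15->0x0a len=2 : ab f3
[3] 0x12->0x07 len=4 : 08 92 6e ab
[4] 0x02->0x0e len=6 : 92 6e ab f3 4d 08
[5] 0x12->0x0d len=5 : 4d 08 6e ab f3
query mem[0x0c]=0xf3, mem[0x0d]=0x4d, mem[0x01]=0x08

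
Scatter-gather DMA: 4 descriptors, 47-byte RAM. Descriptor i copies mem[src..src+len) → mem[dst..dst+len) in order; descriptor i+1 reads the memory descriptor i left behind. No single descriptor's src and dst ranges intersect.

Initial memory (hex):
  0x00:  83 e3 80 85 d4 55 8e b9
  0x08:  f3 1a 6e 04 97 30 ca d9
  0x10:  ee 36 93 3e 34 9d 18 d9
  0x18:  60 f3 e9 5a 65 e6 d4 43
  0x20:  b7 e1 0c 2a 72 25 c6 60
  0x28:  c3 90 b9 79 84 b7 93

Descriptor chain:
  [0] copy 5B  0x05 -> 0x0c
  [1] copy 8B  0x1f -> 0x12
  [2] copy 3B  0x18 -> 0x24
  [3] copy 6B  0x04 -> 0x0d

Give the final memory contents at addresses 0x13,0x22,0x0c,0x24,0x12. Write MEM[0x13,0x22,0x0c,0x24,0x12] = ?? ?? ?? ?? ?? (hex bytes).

[0] 0x05->0x0c len=5 : 55 8e b9 f3 1a
[1] 0x1f->0x12 len=8 : 43 b7 e1 0c 2a 72 25 c6
[2] 0x18->0x24 len=3 : 25 c6 e9
[3] 0x04->0x0d len=6 : d4 55 8e b9 f3 1a
query mem[0x13]=0xb7, mem[0x22]=0x0c, mem[0x0c]=0x55, mem[0x24]=0x25, mem[0x12]=0x1a

MEM[0x13,0x22,0x0c,0x24,0x12] = b7 0c 55 25 1a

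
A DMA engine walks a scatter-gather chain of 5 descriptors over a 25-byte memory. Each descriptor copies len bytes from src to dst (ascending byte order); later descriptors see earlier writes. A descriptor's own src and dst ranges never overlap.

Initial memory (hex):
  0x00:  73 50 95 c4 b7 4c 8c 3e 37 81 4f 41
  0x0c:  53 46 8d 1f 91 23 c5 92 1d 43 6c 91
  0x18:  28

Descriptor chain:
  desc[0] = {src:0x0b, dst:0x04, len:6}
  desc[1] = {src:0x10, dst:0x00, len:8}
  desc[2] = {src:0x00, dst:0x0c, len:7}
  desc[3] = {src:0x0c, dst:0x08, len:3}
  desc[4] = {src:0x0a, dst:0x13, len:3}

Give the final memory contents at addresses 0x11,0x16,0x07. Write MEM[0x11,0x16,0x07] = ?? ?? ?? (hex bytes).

#0 dst[0x04+6] := {0x41,0x53,0x46,0x8d,0x1f,0x91}
#1 dst[0x00+8] := {0x91,0x23,0xc5,0x92,0x1d,0x43,0x6c,0x91}
#2 dst[0x0c+7] := {0x91,0x23,0xc5,0x92,0x1d,0x43,0x6c}
#3 dst[0x08+3] := {0x91,0x23,0xc5}
#4 dst[0x13+3] := {0xc5,0x41,0x91}
query mem[0x11]=0x43, mem[0x16]=0x6c, mem[0x07]=0x91

MEM[0x11,0x16,0x07] = 43 6c 91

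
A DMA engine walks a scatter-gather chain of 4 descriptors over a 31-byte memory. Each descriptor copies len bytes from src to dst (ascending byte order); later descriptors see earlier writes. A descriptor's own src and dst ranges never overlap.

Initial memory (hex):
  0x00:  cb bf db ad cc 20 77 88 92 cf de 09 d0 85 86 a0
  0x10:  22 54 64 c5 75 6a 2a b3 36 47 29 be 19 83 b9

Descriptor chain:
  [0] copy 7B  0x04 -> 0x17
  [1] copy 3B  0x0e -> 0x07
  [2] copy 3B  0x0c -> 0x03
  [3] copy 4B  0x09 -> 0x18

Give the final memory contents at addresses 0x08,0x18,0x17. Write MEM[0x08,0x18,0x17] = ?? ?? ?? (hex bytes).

[0] 0x04->0x17 len=7 : cc 20 77 88 92 cf de
[1] 0x0e->0x07 len=3 : 86 a0 22
[2] 0x0c->0x03 len=3 : d0 85 86
[3] 0x09->0x18 len=4 : 22 de 09 d0
query mem[0x08]=0xa0, mem[0x18]=0x22, mem[0x17]=0xcc

MEM[0x08,0x18,0x17] = a0 22 cc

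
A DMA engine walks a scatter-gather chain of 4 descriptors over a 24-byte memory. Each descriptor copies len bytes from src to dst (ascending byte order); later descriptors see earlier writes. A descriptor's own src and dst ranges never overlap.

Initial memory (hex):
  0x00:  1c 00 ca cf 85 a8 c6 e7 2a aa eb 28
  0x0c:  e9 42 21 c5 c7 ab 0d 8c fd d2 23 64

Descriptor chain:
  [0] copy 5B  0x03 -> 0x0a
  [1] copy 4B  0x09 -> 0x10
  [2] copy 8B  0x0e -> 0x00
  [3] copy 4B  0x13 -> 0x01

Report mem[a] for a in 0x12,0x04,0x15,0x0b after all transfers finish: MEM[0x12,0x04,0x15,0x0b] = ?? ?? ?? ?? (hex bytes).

  after D0: wrote 5B at 0x0a = cf85a8c6e7
  after D1: wrote 4B at 0x10 = aacf85a8
  after D2: wrote 8B at 0x00 = e7c5aacf85a8fdd2
  after D3: wrote 4B at 0x01 = a8fdd223
query mem[0x12]=0x85, mem[0x04]=0x23, mem[0x15]=0xd2, mem[0x0b]=0x85

MEM[0x12,0x04,0x15,0x0b] = 85 23 d2 85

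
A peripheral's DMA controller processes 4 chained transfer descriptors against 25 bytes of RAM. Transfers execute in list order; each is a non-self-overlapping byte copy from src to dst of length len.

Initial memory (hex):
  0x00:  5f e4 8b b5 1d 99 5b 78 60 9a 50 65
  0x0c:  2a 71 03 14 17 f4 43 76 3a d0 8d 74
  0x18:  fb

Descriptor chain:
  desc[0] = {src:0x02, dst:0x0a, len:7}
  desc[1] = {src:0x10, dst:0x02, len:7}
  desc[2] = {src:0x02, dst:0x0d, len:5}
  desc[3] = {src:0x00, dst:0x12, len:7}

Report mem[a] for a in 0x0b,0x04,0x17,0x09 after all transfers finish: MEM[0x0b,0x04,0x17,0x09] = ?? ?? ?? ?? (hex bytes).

D0: mem[0x0a..0x10] <- [8b b5 1d 99 5b 78 60]
D1: mem[0x02..0x08] <- [60 f4 43 76 3a d0 8d]
D2: mem[0x0d..0x11] <- [60 f4 43 76 3a]
D3: mem[0x12..0x18] <- [5f e4 60 f4 43 76 3a]
query mem[0x0b]=0xb5, mem[0x04]=0x43, mem[0x17]=0x76, mem[0x09]=0x9a

MEM[0x0b,0x04,0x17,0x09] = b5 43 76 9a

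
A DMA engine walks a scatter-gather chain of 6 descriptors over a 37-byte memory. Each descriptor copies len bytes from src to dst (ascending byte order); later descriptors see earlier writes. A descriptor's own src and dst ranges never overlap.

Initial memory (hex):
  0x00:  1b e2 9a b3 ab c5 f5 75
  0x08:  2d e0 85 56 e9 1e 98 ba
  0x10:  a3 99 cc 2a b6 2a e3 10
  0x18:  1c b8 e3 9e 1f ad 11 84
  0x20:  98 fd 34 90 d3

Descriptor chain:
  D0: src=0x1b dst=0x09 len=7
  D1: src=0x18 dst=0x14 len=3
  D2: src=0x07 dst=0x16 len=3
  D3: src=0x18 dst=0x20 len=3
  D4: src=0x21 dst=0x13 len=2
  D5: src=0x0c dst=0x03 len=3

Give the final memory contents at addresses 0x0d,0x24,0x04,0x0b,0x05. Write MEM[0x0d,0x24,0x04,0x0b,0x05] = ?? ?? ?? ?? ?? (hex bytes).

D0: mem[0x09..0x0f] <- [9e 1f ad 11 84 98 fd]
D1: mem[0x14..0x16] <- [1c b8 e3]
D2: mem[0x16..0x18] <- [75 2d 9e]
D3: mem[0x20..0x22] <- [9e b8 e3]
D4: mem[0x13..0x14] <- [b8 e3]
D5: mem[0x03..0x05] <- [11 84 98]
query mem[0x0d]=0x84, mem[0x24]=0xd3, mem[0x04]=0x84, mem[0x0b]=0xad, mem[0x05]=0x98

MEM[0x0d,0x24,0x04,0x0b,0x05] = 84 d3 84 ad 98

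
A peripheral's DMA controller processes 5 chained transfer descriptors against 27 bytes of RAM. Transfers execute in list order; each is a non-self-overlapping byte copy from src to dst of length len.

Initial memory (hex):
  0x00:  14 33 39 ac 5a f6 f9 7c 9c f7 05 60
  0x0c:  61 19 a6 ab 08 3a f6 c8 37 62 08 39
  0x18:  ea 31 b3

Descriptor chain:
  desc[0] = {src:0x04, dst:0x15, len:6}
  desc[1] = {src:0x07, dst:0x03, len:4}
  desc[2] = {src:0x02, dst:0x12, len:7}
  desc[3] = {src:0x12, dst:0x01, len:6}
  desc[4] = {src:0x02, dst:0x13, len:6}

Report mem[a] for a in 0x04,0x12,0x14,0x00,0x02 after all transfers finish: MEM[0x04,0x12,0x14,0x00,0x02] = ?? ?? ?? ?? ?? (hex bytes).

MEM[0x04,0x12,0x14,0x00,0x02] = f7 39 9c 14 7c

D0: mem[0x15..0x1a] <- [5a f6 f9 7c 9c f7]
D1: mem[0x03..0x06] <- [7c 9c f7 05]
D2: mem[0x12..0x18] <- [39 7c 9c f7 05 7c 9c]
D3: mem[0x01..0x06] <- [39 7c 9c f7 05 7c]
D4: mem[0x13..0x18] <- [7c 9c f7 05 7c 7c]
query mem[0x04]=0xf7, mem[0x12]=0x39, mem[0x14]=0x9c, mem[0x00]=0x14, mem[0x02]=0x7c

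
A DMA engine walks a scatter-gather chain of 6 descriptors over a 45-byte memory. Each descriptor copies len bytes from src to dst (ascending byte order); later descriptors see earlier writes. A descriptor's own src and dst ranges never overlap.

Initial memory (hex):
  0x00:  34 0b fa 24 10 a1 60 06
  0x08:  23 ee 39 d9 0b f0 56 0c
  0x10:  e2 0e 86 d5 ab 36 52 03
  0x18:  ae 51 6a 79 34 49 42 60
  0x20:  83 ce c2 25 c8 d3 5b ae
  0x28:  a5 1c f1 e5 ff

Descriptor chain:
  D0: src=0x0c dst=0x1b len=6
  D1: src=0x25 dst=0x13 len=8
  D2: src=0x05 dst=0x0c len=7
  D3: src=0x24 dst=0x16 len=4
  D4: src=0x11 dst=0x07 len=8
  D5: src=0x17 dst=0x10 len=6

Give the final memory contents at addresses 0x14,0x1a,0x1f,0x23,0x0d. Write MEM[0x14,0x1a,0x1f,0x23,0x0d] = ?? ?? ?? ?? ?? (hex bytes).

MEM[0x14,0x1a,0x1f,0x23,0x0d] = 0b ff e2 25 d3

#0 dst[0x1b+6] := {0x0b,0xf0,0x56,0x0c,0xe2,0x0e}
#1 dst[0x13+8] := {0xd3,0x5b,0xae,0xa5,0x1c,0xf1,0xe5,0xff}
#2 dst[0x0c+7] := {0xa1,0x60,0x06,0x23,0xee,0x39,0xd9}
#3 dst[0x16+4] := {0xc8,0xd3,0x5b,0xae}
#4 dst[0x07+8] := {0x39,0xd9,0xd3,0x5b,0xae,0xc8,0xd3,0x5b}
#5 dst[0x10+6] := {0xd3,0x5b,0xae,0xff,0x0b,0xf0}
query mem[0x14]=0x0b, mem[0x1a]=0xff, mem[0x1f]=0xe2, mem[0x23]=0x25, mem[0x0d]=0xd3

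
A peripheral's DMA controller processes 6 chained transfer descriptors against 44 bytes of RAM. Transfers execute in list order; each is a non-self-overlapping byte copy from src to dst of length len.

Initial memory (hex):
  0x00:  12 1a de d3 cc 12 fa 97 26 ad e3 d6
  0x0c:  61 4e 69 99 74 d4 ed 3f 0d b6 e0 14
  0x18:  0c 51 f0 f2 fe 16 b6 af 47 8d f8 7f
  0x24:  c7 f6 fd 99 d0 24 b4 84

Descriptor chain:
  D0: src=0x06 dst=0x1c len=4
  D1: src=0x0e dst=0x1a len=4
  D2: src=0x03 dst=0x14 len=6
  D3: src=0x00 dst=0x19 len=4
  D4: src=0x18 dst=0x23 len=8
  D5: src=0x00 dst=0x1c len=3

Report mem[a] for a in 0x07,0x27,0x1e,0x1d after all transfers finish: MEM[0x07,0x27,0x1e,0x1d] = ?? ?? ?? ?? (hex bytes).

MEM[0x07,0x27,0x1e,0x1d] = 97 d3 de 1a

  after D0: wrote 4B at 0x1c = fa9726ad
  after D1: wrote 4B at 0x1a = 699974d4
  after D2: wrote 6B at 0x14 = d3cc12fa9726
  after D3: wrote 4B at 0x19 = 121aded3
  after D4: wrote 8B at 0x23 = 97121aded3d426ad
  after D5: wrote 3B at 0x1c = 121ade
query mem[0x07]=0x97, mem[0x27]=0xd3, mem[0x1e]=0xde, mem[0x1d]=0x1a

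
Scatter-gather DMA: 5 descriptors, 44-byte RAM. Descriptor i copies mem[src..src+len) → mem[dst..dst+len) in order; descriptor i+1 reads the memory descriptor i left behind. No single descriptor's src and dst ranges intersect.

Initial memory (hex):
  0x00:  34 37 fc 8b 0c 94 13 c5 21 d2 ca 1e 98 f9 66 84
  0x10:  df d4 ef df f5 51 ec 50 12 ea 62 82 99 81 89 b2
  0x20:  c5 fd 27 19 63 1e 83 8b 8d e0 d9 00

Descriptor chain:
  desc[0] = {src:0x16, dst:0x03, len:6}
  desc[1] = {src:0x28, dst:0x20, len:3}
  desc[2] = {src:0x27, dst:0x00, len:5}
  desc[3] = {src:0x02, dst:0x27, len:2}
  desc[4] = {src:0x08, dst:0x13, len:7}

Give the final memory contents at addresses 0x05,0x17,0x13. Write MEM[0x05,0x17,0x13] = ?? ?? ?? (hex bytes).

MEM[0x05,0x17,0x13] = 12 98 82

[0] 0x16->0x03 len=6 : ec 50 12 ea 62 82
[1] 0x28->0x20 len=3 : 8d e0 d9
[2] 0x27->0x00 len=5 : 8b 8d e0 d9 00
[3] 0x02->0x27 len=2 : e0 d9
[4] 0x08->0x13 len=7 : 82 d2 ca 1e 98 f9 66
query mem[0x05]=0x12, mem[0x17]=0x98, mem[0x13]=0x82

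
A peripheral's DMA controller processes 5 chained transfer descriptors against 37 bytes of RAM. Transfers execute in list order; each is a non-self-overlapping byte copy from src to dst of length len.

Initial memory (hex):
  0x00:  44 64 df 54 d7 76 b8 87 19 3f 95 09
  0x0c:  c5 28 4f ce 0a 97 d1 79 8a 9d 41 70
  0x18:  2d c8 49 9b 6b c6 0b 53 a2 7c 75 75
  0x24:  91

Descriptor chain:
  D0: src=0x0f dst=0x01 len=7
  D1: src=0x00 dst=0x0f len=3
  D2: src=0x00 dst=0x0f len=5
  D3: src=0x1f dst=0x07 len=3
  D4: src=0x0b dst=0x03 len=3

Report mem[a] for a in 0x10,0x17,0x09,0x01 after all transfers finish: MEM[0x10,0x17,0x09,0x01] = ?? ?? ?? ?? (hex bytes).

D0: mem[0x01..0x07] <- [ce 0a 97 d1 79 8a 9d]
D1: mem[0x0f..0x11] <- [44 ce 0a]
D2: mem[0x0f..0x13] <- [44 ce 0a 97 d1]
D3: mem[0x07..0x09] <- [53 a2 7c]
D4: mem[0x03..0x05] <- [09 c5 28]
query mem[0x10]=0xce, mem[0x17]=0x70, mem[0x09]=0x7c, mem[0x01]=0xce

MEM[0x10,0x17,0x09,0x01] = ce 70 7c ce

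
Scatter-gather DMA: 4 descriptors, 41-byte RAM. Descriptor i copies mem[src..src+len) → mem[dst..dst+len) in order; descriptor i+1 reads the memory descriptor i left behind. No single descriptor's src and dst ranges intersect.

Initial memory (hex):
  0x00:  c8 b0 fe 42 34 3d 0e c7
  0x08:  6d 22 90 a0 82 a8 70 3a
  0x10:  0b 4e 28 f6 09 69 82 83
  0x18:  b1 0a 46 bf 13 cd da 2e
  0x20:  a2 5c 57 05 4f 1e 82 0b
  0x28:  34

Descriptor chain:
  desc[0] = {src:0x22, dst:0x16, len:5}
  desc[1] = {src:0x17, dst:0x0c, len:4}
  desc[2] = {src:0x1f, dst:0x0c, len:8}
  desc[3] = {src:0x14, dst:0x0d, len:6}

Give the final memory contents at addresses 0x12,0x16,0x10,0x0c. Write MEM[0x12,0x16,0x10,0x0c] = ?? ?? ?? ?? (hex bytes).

[0] 0x22->0x16 len=5 : 57 05 4f 1e 82
[1] 0x17->0x0c len=4 : 05 4f 1e 82
[2] 0x1f->0x0c len=8 : 2e a2 5c 57 05 4f 1e 82
[3] 0x14->0x0d len=6 : 09 69 57 05 4f 1e
query mem[0x12]=0x1e, mem[0x16]=0x57, mem[0x10]=0x05, mem[0x0c]=0x2e

MEM[0x12,0x16,0x10,0x0c] = 1e 57 05 2e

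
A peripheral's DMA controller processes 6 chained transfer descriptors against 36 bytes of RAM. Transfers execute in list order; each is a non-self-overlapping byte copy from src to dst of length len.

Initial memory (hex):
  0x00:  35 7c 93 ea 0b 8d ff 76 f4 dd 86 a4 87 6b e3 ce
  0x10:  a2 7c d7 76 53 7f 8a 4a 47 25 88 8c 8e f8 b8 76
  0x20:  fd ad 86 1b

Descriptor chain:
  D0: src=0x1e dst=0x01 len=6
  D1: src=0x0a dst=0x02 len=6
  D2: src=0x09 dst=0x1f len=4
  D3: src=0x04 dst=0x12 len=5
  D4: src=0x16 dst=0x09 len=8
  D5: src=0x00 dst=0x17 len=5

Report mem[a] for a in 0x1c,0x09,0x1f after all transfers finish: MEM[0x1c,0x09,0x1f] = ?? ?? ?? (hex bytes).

MEM[0x1c,0x09,0x1f] = 8e f4 dd

#0 dst[0x01+6] := {0xb8,0x76,0xfd,0xad,0x86,0x1b}
#1 dst[0x02+6] := {0x86,0xa4,0x87,0x6b,0xe3,0xce}
#2 dst[0x1f+4] := {0xdd,0x86,0xa4,0x87}
#3 dst[0x12+5] := {0x87,0x6b,0xe3,0xce,0xf4}
#4 dst[0x09+8] := {0xf4,0x4a,0x47,0x25,0x88,0x8c,0x8e,0xf8}
#5 dst[0x17+5] := {0x35,0xb8,0x86,0xa4,0x87}
query mem[0x1c]=0x8e, mem[0x09]=0xf4, mem[0x1f]=0xdd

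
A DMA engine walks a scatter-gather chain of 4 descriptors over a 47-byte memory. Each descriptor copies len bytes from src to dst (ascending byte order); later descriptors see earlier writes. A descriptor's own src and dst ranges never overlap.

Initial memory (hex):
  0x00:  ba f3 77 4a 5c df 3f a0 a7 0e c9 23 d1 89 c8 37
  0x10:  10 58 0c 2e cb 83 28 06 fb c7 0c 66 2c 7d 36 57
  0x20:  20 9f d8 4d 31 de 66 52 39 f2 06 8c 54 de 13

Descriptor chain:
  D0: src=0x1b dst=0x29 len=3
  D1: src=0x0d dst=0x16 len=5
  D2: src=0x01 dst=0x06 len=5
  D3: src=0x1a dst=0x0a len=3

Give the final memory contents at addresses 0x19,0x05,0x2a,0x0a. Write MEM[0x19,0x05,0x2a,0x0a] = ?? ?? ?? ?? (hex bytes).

D0: mem[0x29..0x2b] <- [66 2c 7d]
D1: mem[0x16..0x1a] <- [89 c8 37 10 58]
D2: mem[0x06..0x0a] <- [f3 77 4a 5c df]
D3: mem[0x0a..0x0c] <- [58 66 2c]
query mem[0x19]=0x10, mem[0x05]=0xdf, mem[0x2a]=0x2c, mem[0x0a]=0x58

MEM[0x19,0x05,0x2a,0x0a] = 10 df 2c 58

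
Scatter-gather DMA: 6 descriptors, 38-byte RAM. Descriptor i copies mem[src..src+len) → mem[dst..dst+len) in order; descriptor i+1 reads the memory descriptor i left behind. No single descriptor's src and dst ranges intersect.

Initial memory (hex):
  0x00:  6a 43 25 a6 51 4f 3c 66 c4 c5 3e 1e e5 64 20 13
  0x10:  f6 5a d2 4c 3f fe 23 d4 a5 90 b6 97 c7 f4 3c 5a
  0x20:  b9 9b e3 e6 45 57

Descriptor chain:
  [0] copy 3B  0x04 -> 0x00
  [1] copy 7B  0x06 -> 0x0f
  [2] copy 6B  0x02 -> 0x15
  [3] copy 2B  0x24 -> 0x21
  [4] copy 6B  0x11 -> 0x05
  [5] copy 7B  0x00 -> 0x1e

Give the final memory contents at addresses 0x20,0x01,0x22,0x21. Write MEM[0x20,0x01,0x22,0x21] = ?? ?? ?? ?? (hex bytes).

MEM[0x20,0x01,0x22,0x21] = 3c 4f 51 a6

  after D0: wrote 3B at 0x00 = 514f3c
  after D1: wrote 7B at 0x0f = 3c66c4c53e1ee5
  after D2: wrote 6B at 0x15 = 3ca6514f3c66
  after D3: wrote 2B at 0x21 = 4557
  after D4: wrote 6B at 0x05 = c4c53e1e3ca6
  after D5: wrote 7B at 0x1e = 514f3ca651c4c5
query mem[0x20]=0x3c, mem[0x01]=0x4f, mem[0x22]=0x51, mem[0x21]=0xa6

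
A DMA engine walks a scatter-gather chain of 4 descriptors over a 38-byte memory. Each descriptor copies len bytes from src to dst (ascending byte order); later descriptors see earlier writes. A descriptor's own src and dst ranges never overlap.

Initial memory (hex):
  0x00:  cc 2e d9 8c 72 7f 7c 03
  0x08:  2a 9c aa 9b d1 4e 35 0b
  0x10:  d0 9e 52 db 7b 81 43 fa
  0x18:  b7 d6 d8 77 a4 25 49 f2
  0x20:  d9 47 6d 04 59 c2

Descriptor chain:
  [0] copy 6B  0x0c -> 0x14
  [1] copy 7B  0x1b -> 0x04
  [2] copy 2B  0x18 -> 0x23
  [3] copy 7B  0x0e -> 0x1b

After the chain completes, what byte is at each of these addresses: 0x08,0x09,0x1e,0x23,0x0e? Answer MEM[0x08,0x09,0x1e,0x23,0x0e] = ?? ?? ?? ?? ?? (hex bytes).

MEM[0x08,0x09,0x1e,0x23,0x0e] = f2 d9 9e d0 35

D0: mem[0x14..0x19] <- [d1 4e 35 0b d0 9e]
D1: mem[0x04..0x0a] <- [77 a4 25 49 f2 d9 47]
D2: mem[0x23..0x24] <- [d0 9e]
D3: mem[0x1b..0x21] <- [35 0b d0 9e 52 db d1]
query mem[0x08]=0xf2, mem[0x09]=0xd9, mem[0x1e]=0x9e, mem[0x23]=0xd0, mem[0x0e]=0x35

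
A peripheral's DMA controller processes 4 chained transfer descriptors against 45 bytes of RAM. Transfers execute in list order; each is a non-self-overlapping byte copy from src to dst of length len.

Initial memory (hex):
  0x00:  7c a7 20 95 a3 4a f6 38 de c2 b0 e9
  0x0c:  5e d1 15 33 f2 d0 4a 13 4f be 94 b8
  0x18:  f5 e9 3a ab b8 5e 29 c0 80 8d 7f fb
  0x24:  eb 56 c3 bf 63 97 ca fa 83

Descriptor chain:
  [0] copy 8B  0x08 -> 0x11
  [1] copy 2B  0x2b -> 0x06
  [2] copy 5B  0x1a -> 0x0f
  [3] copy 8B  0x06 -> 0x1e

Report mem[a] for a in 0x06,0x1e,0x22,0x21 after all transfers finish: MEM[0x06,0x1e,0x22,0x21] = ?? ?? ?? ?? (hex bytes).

[0] 0x08->0x11 len=8 : de c2 b0 e9 5e d1 15 33
[1] 0x2b->0x06 len=2 : fa 83
[2] 0x1a->0x0f len=5 : 3a ab b8 5e 29
[3] 0x06->0x1e len=8 : fa 83 de c2 b0 e9 5e d1
query mem[0x06]=0xfa, mem[0x1e]=0xfa, mem[0x22]=0xb0, mem[0x21]=0xc2

MEM[0x06,0x1e,0x22,0x21] = fa fa b0 c2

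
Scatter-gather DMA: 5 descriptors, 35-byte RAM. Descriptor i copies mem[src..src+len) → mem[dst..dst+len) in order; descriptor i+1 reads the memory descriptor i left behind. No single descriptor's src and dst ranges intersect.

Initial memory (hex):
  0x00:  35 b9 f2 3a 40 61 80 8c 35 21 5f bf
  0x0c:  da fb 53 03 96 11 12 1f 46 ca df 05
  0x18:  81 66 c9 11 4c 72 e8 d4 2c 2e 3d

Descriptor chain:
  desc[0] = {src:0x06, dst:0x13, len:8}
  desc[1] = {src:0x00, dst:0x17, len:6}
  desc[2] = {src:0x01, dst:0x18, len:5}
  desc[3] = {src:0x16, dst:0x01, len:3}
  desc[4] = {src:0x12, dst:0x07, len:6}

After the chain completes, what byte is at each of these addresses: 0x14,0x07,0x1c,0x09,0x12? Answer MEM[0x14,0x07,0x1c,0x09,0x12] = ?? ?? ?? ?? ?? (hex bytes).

MEM[0x14,0x07,0x1c,0x09,0x12] = 8c 12 61 8c 12

#0 dst[0x13+8] := {0x80,0x8c,0x35,0x21,0x5f,0xbf,0xda,0xfb}
#1 dst[0x17+6] := {0x35,0xb9,0xf2,0x3a,0x40,0x61}
#2 dst[0x18+5] := {0xb9,0xf2,0x3a,0x40,0x61}
#3 dst[0x01+3] := {0x21,0x35,0xb9}
#4 dst[0x07+6] := {0x12,0x80,0x8c,0x35,0x21,0x35}
query mem[0x14]=0x8c, mem[0x07]=0x12, mem[0x1c]=0x61, mem[0x09]=0x8c, mem[0x12]=0x12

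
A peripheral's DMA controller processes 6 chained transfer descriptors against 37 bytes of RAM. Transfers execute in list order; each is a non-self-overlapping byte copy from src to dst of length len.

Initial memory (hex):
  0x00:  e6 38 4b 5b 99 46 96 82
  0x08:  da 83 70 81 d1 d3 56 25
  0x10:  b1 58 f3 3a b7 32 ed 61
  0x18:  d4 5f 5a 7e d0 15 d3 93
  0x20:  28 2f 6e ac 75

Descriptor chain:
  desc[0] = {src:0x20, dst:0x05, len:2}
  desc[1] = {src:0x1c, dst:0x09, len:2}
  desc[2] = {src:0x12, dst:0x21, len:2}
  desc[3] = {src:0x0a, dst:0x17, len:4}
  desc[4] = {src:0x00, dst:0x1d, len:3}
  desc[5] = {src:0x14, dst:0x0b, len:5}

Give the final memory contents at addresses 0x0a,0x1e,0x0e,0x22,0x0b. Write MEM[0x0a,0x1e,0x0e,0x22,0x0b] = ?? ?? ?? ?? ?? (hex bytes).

MEM[0x0a,0x1e,0x0e,0x22,0x0b] = 15 38 15 3a b7

[0] 0x20->0x05 len=2 : 28 2f
[1] 0x1c->0x09 len=2 : d0 15
[2] 0x12->0x21 len=2 : f3 3a
[3] 0x0a->0x17 len=4 : 15 81 d1 d3
[4] 0x00->0x1d len=3 : e6 38 4b
[5] 0x14->0x0b len=5 : b7 32 ed 15 81
query mem[0x0a]=0x15, mem[0x1e]=0x38, mem[0x0e]=0x15, mem[0x22]=0x3a, mem[0x0b]=0xb7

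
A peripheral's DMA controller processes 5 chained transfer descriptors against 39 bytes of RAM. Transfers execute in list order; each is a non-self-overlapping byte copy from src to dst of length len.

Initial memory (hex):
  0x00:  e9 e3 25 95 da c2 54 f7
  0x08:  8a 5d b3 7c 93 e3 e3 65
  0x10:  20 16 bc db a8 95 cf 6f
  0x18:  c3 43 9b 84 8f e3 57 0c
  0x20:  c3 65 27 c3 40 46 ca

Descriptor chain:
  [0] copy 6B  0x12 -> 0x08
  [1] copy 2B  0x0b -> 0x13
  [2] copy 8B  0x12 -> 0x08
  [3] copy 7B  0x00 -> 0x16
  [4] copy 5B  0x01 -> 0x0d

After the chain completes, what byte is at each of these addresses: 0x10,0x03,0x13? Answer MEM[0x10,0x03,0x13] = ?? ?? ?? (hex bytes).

MEM[0x10,0x03,0x13] = da 95 95

D0: mem[0x08..0x0d] <- [bc db a8 95 cf 6f]
D1: mem[0x13..0x14] <- [95 cf]
D2: mem[0x08..0x0f] <- [bc 95 cf 95 cf 6f c3 43]
D3: mem[0x16..0x1c] <- [e9 e3 25 95 da c2 54]
D4: mem[0x0d..0x11] <- [e3 25 95 da c2]
query mem[0x10]=0xda, mem[0x03]=0x95, mem[0x13]=0x95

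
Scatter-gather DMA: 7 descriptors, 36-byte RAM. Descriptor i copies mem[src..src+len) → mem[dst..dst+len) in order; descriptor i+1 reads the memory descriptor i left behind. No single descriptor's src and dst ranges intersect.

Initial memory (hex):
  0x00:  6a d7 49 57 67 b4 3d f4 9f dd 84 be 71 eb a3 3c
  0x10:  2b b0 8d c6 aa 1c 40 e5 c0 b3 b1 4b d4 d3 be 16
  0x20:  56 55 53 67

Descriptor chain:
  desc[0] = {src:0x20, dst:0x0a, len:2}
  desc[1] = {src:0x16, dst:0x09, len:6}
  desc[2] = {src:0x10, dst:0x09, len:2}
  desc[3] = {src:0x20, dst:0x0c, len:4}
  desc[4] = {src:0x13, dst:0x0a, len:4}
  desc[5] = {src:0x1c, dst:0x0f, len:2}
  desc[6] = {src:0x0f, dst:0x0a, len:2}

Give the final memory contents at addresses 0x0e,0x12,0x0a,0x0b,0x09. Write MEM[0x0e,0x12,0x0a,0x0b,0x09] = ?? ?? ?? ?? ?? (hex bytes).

MEM[0x0e,0x12,0x0a,0x0b,0x09] = 53 8d d4 d3 2b

[0] 0x20->0x0a len=2 : 56 55
[1] 0x16->0x09 len=6 : 40 e5 c0 b3 b1 4b
[2] 0x10->0x09 len=2 : 2b b0
[3] 0x20->0x0c len=4 : 56 55 53 67
[4] 0x13->0x0a len=4 : c6 aa 1c 40
[5] 0x1c->0x0f len=2 : d4 d3
[6] 0x0f->0x0a len=2 : d4 d3
query mem[0x0e]=0x53, mem[0x12]=0x8d, mem[0x0a]=0xd4, mem[0x0b]=0xd3, mem[0x09]=0x2b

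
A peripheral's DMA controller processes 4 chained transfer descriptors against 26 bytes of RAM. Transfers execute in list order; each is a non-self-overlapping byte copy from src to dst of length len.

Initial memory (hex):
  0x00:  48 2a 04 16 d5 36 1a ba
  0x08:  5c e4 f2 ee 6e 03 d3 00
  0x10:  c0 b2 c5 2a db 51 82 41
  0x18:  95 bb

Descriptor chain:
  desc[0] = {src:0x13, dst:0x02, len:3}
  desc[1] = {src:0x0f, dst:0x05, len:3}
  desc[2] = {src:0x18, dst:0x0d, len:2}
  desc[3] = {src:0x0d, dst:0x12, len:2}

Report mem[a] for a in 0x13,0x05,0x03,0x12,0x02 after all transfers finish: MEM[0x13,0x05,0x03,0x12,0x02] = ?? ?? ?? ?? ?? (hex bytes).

MEM[0x13,0x05,0x03,0x12,0x02] = bb 00 db 95 2a

  after D0: wrote 3B at 0x02 = 2adb51
  after D1: wrote 3B at 0x05 = 00c0b2
  after D2: wrote 2B at 0x0d = 95bb
  after D3: wrote 2B at 0x12 = 95bb
query mem[0x13]=0xbb, mem[0x05]=0x00, mem[0x03]=0xdb, mem[0x12]=0x95, mem[0x02]=0x2a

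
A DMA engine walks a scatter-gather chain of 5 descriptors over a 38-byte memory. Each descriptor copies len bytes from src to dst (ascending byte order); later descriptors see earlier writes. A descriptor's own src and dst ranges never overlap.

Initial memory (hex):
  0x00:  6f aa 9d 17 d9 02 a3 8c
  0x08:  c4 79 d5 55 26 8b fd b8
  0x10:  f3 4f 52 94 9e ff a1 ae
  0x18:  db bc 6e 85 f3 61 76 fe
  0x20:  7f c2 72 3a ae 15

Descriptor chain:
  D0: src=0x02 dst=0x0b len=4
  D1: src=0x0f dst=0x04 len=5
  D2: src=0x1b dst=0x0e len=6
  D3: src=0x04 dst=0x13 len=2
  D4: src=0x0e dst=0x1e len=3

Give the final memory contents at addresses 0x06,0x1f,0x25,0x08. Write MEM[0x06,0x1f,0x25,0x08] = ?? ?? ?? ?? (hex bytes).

MEM[0x06,0x1f,0x25,0x08] = 4f f3 15 94

#0 dst[0x0b+4] := {0x9d,0x17,0xd9,0x02}
#1 dst[0x04+5] := {0xb8,0xf3,0x4f,0x52,0x94}
#2 dst[0x0e+6] := {0x85,0xf3,0x61,0x76,0xfe,0x7f}
#3 dst[0x13+2] := {0xb8,0xf3}
#4 dst[0x1e+3] := {0x85,0xf3,0x61}
query mem[0x06]=0x4f, mem[0x1f]=0xf3, mem[0x25]=0x15, mem[0x08]=0x94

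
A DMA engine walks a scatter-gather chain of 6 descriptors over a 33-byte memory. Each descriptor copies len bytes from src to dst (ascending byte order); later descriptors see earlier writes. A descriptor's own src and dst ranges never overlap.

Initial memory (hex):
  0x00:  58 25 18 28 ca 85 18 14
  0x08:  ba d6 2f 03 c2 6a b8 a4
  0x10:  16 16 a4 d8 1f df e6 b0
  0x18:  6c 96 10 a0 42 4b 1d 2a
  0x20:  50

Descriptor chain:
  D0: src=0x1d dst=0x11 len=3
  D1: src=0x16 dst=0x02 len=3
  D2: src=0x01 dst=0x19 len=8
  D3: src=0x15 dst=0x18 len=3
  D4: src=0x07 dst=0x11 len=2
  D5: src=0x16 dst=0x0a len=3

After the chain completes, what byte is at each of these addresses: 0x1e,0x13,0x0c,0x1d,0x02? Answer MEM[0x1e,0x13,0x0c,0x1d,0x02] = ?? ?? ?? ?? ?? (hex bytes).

  after D0: wrote 3B at 0x11 = 4b1d2a
  after D1: wrote 3B at 0x02 = e6b06c
  after D2: wrote 8B at 0x19 = 25e6b06c851814ba
  after D3: wrote 3B at 0x18 = dfe6b0
  after D4: wrote 2B at 0x11 = 14ba
  after D5: wrote 3B at 0x0a = e6b0df
query mem[0x1e]=0x18, mem[0x13]=0x2a, mem[0x0c]=0xdf, mem[0x1d]=0x85, mem[0x02]=0xe6

MEM[0x1e,0x13,0x0c,0x1d,0x02] = 18 2a df 85 e6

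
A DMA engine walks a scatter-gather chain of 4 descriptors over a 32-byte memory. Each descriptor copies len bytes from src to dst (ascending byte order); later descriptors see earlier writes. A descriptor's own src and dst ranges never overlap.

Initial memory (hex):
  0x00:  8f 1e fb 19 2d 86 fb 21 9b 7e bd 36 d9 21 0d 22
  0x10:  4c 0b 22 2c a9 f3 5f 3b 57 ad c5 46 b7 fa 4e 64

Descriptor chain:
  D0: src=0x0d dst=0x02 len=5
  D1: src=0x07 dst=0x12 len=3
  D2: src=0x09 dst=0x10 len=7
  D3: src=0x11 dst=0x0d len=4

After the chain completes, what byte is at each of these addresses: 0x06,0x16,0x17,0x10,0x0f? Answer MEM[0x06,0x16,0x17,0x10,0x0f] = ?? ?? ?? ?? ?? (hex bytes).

[0] 0x0d->0x02 len=5 : 21 0d 22 4c 0b
[1] 0x07->0x12 len=3 : 21 9b 7e
[2] 0x09->0x10 len=7 : 7e bd 36 d9 21 0d 22
[3] 0x11->0x0d len=4 : bd 36 d9 21
query mem[0x06]=0x0b, mem[0x16]=0x22, mem[0x17]=0x3b, mem[0x10]=0x21, mem[0x0f]=0xd9

MEM[0x06,0x16,0x17,0x10,0x0f] = 0b 22 3b 21 d9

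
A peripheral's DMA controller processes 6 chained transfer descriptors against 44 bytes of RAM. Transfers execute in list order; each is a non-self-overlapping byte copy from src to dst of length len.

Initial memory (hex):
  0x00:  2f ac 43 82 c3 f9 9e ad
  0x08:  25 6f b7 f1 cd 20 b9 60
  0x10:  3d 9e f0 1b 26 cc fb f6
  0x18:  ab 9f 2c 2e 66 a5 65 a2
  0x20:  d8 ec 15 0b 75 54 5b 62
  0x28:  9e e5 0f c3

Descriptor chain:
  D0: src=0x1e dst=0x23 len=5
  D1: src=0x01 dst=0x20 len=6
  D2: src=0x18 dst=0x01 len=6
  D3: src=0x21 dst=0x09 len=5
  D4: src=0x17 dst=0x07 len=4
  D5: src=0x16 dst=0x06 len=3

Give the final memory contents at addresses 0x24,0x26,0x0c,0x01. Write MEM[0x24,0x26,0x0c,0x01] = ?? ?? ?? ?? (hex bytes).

[0] 0x1e->0x23 len=5 : 65 a2 d8 ec 15
[1] 0x01->0x20 len=6 : ac 43 82 c3 f9 9e
[2] 0x18->0x01 len=6 : ab 9f 2c 2e 66 a5
[3] 0x21->0x09 len=5 : 43 82 c3 f9 9e
[4] 0x17->0x07 len=4 : f6 ab 9f 2c
[5] 0x16->0x06 len=3 : fb f6 ab
query mem[0x24]=0xf9, mem[0x26]=0xec, mem[0x0c]=0xf9, mem[0x01]=0xab

MEM[0x24,0x26,0x0c,0x01] = f9 ec f9 ab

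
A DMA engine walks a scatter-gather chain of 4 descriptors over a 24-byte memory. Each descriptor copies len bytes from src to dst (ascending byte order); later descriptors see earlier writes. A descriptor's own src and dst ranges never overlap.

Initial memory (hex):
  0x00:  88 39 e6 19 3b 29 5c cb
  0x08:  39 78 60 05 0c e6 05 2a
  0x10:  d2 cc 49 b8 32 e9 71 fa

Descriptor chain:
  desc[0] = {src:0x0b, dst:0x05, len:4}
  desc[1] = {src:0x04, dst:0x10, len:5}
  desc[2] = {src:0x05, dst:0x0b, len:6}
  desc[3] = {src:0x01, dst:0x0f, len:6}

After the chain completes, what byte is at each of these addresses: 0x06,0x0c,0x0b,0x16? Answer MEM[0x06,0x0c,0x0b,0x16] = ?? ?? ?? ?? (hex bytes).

MEM[0x06,0x0c,0x0b,0x16] = 0c 0c 05 71

#0 dst[0x05+4] := {0x05,0x0c,0xe6,0x05}
#1 dst[0x10+5] := {0x3b,0x05,0x0c,0xe6,0x05}
#2 dst[0x0b+6] := {0x05,0x0c,0xe6,0x05,0x78,0x60}
#3 dst[0x0f+6] := {0x39,0xe6,0x19,0x3b,0x05,0x0c}
query mem[0x06]=0x0c, mem[0x0c]=0x0c, mem[0x0b]=0x05, mem[0x16]=0x71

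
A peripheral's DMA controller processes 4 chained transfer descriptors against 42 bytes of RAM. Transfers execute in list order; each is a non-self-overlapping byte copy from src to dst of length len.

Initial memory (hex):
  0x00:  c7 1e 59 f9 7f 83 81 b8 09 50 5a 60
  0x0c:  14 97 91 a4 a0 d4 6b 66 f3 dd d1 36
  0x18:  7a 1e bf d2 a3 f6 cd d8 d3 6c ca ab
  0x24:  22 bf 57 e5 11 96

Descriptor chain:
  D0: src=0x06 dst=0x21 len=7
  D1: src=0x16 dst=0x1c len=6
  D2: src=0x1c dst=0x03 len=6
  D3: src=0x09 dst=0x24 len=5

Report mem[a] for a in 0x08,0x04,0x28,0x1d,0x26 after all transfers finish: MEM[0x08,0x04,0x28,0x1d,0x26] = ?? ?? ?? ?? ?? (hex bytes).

#0 dst[0x21+7] := {0x81,0xb8,0x09,0x50,0x5a,0x60,0x14}
#1 dst[0x1c+6] := {0xd1,0x36,0x7a,0x1e,0xbf,0xd2}
#2 dst[0x03+6] := {0xd1,0x36,0x7a,0x1e,0xbf,0xd2}
#3 dst[0x24+5] := {0x50,0x5a,0x60,0x14,0x97}
query mem[0x08]=0xd2, mem[0x04]=0x36, mem[0x28]=0x97, mem[0x1d]=0x36, mem[0x26]=0x60

MEM[0x08,0x04,0x28,0x1d,0x26] = d2 36 97 36 60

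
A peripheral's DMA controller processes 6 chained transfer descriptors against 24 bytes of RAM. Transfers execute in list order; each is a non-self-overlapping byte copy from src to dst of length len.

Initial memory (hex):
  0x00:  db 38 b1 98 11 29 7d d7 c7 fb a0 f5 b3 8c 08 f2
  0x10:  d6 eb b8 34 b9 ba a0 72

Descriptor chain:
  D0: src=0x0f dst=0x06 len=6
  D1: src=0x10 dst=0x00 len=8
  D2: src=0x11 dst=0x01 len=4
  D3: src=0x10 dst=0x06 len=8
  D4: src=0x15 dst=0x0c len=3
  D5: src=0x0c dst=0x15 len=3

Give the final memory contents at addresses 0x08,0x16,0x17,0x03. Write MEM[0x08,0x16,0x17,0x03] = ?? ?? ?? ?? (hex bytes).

MEM[0x08,0x16,0x17,0x03] = b8 a0 72 34

D0: mem[0x06..0x0b] <- [f2 d6 eb b8 34 b9]
D1: mem[0x00..0x07] <- [d6 eb b8 34 b9 ba a0 72]
D2: mem[0x01..0x04] <- [eb b8 34 b9]
D3: mem[0x06..0x0d] <- [d6 eb b8 34 b9 ba a0 72]
D4: mem[0x0c..0x0e] <- [ba a0 72]
D5: mem[0x15..0x17] <- [ba a0 72]
query mem[0x08]=0xb8, mem[0x16]=0xa0, mem[0x17]=0x72, mem[0x03]=0x34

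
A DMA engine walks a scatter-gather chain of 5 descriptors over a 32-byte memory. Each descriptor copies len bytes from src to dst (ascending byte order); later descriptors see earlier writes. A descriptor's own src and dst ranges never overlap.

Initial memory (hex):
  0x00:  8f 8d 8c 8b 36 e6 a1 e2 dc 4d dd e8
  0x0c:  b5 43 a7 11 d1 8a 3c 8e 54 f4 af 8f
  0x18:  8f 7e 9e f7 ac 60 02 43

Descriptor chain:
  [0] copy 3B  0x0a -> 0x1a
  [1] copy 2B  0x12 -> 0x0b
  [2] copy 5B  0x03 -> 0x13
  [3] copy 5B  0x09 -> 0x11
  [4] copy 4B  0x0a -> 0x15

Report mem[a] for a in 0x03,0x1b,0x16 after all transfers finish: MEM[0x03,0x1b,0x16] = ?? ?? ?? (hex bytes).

  after D0: wrote 3B at 0x1a = dde8b5
  after D1: wrote 2B at 0x0b = 3c8e
  after D2: wrote 5B at 0x13 = 8b36e6a1e2
  after D3: wrote 5B at 0x11 = 4ddd3c8e43
  after D4: wrote 4B at 0x15 = dd3c8e43
query mem[0x03]=0x8b, mem[0x1b]=0xe8, mem[0x16]=0x3c

MEM[0x03,0x1b,0x16] = 8b e8 3c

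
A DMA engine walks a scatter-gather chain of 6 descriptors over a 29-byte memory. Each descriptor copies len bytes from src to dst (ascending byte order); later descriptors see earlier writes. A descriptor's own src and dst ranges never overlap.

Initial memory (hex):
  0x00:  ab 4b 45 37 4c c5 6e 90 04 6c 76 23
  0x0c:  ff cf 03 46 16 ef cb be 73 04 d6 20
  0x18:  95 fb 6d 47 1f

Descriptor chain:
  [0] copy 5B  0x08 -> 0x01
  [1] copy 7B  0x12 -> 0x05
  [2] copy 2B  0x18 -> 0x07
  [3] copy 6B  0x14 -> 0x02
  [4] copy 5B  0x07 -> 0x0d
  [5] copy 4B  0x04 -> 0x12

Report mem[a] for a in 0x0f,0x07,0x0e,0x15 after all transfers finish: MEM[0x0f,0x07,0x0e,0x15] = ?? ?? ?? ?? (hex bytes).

#0 dst[0x01+5] := {0x04,0x6c,0x76,0x23,0xff}
#1 dst[0x05+7] := {0xcb,0xbe,0x73,0x04,0xd6,0x20,0x95}
#2 dst[0x07+2] := {0x95,0xfb}
#3 dst[0x02+6] := {0x73,0x04,0xd6,0x20,0x95,0xfb}
#4 dst[0x0d+5] := {0xfb,0xfb,0xd6,0x20,0x95}
#5 dst[0x12+4] := {0xd6,0x20,0x95,0xfb}
query mem[0x0f]=0xd6, mem[0x07]=0xfb, mem[0x0e]=0xfb, mem[0x15]=0xfb

MEM[0x0f,0x07,0x0e,0x15] = d6 fb fb fb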